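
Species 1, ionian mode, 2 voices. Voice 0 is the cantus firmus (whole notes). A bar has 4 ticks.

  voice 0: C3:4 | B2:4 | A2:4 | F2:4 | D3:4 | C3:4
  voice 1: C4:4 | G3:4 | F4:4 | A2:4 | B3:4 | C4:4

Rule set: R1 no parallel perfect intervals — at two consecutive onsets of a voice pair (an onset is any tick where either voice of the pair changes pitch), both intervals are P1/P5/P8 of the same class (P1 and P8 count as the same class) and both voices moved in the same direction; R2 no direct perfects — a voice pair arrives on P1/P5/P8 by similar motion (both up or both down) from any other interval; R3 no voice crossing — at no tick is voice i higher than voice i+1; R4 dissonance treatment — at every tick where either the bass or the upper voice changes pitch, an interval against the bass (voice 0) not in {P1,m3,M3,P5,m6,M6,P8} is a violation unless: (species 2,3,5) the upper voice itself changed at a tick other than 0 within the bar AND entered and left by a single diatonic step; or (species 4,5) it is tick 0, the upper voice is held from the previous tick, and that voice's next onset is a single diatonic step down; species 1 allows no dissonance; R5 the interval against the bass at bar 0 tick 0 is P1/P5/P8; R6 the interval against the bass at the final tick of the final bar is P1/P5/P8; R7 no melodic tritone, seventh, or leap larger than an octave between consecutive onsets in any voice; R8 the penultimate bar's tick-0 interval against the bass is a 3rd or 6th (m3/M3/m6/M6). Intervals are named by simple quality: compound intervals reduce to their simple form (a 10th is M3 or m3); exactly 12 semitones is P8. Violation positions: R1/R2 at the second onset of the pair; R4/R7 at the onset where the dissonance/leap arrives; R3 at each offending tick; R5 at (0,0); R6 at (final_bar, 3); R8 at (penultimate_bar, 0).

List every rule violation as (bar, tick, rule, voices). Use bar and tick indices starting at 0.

(2, 0, R7, (1,))
(3, 0, R7, (1,))
(4, 0, R7, (1,))

bar 0: v0=C3 v1=C4 downbeat P8
bar 1: v0=B2 v1=G3 downbeat m6
bar 2: v0=A2 v1=F4 downbeat m6
bar 3: v0=F2 v1=A2 downbeat M3
bar 4: v0=D3 v1=B3 downbeat M6
bar 5: v0=C3 v1=C4 downbeat P8
  -> R7 @ bar 2 tick 0 v(1,): G3->F4 leap 10st
  -> R7 @ bar 3 tick 0 v(1,): F4->A2 leap 20st
  -> R7 @ bar 4 tick 0 v(1,): A2->B3 leap 14st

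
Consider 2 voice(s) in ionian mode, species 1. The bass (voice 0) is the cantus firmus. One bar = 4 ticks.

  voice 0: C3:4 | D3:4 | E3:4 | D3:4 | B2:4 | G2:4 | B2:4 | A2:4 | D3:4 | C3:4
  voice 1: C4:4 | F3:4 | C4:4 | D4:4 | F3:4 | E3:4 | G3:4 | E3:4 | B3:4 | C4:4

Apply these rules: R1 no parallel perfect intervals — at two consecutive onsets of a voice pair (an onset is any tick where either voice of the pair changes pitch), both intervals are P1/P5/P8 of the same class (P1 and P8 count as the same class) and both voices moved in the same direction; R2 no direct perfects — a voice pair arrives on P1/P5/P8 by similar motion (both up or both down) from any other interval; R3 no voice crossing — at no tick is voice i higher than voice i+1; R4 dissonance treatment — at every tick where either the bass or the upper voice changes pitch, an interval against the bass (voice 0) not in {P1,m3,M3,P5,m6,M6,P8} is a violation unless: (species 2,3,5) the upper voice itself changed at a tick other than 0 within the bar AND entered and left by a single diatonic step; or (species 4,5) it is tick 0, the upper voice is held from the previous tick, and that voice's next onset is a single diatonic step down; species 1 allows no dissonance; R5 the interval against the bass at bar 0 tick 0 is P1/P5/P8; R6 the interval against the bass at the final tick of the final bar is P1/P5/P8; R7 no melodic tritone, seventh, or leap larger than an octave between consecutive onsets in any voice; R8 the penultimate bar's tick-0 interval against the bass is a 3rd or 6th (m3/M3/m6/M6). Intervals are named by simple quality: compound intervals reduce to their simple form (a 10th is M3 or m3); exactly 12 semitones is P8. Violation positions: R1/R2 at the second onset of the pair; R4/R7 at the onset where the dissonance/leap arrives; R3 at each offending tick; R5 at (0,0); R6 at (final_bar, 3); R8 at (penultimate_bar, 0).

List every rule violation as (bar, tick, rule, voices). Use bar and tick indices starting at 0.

(4, 0, R4, (0, 1))
(7, 0, R2, (0, 1))

bar 0: v0=C3 v1=C4 downbeat P8
bar 1: v0=D3 v1=F3 downbeat m3
bar 2: v0=E3 v1=C4 downbeat m6
bar 3: v0=D3 v1=D4 downbeat P8
bar 4: v0=B2 v1=F3 downbeat TT
bar 5: v0=G2 v1=E3 downbeat M6
bar 6: v0=B2 v1=G3 downbeat m6
bar 7: v0=A2 v1=E3 downbeat P5
bar 8: v0=D3 v1=B3 downbeat M6
bar 9: v0=C3 v1=C4 downbeat P8
  -> R4 @ bar 4 tick 0 v(0, 1): B2/F3 TT untreated
  -> R2 @ bar 7 tick 0 v(0, 1): B2/G3 m6 -> A2/E3 P5 similar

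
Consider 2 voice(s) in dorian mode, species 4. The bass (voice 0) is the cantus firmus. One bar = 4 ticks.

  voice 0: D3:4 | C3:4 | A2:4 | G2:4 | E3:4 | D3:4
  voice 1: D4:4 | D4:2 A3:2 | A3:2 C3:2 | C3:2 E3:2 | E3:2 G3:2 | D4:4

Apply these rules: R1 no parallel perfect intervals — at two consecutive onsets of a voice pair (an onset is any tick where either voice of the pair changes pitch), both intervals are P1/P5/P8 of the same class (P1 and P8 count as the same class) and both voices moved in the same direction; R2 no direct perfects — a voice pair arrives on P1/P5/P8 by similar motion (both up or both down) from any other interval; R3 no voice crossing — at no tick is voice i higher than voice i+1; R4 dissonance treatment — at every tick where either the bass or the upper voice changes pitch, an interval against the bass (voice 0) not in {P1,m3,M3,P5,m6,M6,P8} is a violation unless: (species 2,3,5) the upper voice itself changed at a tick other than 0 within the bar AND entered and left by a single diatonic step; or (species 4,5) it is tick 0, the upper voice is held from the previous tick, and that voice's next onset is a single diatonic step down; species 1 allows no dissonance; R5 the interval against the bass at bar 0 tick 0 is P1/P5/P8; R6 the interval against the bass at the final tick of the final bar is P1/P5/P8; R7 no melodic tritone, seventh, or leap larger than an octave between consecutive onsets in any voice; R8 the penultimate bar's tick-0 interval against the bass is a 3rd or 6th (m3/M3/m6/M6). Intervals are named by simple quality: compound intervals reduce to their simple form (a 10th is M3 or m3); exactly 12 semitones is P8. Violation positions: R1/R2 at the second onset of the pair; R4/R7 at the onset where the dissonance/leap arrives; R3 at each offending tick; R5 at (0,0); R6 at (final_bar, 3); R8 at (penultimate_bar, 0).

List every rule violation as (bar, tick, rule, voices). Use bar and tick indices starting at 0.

bar 0: v0=D3 v1=D4 downbeat P8
bar 1: v0=C3 v1=D4 downbeat M2
bar 2: v0=A2 v1=A3 downbeat P8
bar 3: v0=G2 v1=C3 downbeat P4
bar 4: v0=E3 v1=E3 downbeat P1
bar 5: v0=D3 v1=D4 downbeat P8
  -> R4 @ bar 1 tick 0 v(0, 1): C3/D4 M2 untreated
  -> R4 @ bar 3 tick 0 v(0, 1): G2/C3 P4 untreated
  -> R8 @ bar 4 tick 0 v(0, 1): penult P1 not 3rd/6th

(1, 0, R4, (0, 1))
(3, 0, R4, (0, 1))
(4, 0, R8, (0, 1))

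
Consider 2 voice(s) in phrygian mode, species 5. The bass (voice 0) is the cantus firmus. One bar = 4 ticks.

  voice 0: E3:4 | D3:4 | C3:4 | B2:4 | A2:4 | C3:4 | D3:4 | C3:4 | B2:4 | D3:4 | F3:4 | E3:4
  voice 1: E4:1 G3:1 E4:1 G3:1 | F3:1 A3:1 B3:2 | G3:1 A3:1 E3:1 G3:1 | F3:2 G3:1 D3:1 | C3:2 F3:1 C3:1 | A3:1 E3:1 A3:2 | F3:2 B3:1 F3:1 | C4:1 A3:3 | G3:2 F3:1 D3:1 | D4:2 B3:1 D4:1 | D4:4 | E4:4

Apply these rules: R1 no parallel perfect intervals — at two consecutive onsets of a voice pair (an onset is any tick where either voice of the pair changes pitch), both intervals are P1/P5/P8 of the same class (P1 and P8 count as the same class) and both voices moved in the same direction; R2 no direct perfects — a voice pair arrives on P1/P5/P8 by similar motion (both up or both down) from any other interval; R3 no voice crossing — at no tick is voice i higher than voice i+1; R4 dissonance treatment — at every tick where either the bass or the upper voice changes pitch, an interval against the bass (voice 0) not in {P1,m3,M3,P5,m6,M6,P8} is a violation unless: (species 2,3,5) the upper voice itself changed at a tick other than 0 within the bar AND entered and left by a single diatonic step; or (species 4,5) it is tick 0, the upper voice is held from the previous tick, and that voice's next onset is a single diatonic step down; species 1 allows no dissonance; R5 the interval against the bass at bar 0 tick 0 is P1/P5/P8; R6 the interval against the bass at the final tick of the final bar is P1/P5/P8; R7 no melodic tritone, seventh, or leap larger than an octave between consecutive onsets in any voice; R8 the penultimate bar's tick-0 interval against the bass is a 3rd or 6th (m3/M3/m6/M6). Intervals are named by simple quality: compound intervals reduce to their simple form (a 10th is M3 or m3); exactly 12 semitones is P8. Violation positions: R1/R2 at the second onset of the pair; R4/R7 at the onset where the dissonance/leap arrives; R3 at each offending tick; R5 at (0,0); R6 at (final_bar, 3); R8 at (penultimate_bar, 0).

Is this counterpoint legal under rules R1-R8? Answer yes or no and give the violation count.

No (6 violations)

bar 0: v0=E3 v1=E4 (P8)
bar 1: v0=D3 v1=F3 (m3)
bar 2: v0=C3 v1=G3 (P5)
bar 3: v0=B2 v1=F3 (TT)
bar 4: v0=A2 v1=C3 (m3)
bar 5: v0=C3 v1=A3 (M6)
bar 6: v0=D3 v1=F3 (m3)
bar 7: v0=C3 v1=C4 (P8)
bar 8: v0=B2 v1=G3 (m6)
bar 9: v0=D3 v1=D4 (P8)
bar 10: v0=F3 v1=D4 (M6)
bar 11: v0=E3 v1=E4 (P8)
  R2 @ bar2.0: D3/B3 M6 -> C3/G3 P5 similar
  R4 @ bar3.0: B2/F3 TT untreated
  R7 @ bar6.2: F3->B3 leap 6st
  R7 @ bar6.3: B3->F3 leap 6st
  R4 @ bar8.2: B2/F3 TT untreated
  R2 @ bar9.0: B2/D3 m3 -> D3/D4 P8 similar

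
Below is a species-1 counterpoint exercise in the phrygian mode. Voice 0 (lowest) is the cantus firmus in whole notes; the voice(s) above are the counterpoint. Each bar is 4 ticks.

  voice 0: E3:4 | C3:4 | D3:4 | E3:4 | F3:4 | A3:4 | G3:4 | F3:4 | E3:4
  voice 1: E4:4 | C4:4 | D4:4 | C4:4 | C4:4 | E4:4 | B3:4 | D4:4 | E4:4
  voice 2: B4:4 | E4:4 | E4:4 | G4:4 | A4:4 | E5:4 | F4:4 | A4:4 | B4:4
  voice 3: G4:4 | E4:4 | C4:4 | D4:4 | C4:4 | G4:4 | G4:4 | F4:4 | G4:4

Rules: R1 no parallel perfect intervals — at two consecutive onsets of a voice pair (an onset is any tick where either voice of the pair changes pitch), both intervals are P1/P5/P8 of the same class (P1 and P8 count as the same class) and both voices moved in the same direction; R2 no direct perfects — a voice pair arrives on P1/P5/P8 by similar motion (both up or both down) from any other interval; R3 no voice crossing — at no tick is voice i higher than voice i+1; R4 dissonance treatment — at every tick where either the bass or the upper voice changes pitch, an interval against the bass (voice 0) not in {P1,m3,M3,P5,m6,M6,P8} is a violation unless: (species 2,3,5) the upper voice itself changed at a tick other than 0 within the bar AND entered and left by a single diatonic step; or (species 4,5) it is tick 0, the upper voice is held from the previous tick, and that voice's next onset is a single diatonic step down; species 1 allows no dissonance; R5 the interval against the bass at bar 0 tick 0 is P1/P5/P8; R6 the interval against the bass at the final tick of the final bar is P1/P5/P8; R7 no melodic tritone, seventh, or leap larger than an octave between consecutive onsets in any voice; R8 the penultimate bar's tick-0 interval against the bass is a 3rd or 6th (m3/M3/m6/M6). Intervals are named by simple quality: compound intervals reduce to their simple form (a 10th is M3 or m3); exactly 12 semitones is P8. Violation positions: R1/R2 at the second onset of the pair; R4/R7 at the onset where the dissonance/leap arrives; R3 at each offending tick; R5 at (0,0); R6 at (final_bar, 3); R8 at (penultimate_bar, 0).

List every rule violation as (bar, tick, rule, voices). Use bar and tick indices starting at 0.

(0, 0, R3, (2, 3))
(0, 0, R5, (0, 3))
(0, 1, R3, (2, 3))
(0, 2, R3, (2, 3))
(0, 3, R3, (2, 3))
(1, 0, R1, (0, 1))
(1, 0, R2, (2, 3))
(2, 0, R1, (0, 1))
(2, 0, R3, (2, 3))
(2, 0, R4, (0, 2))
(2, 0, R4, (0, 3))
(2, 1, R3, (2, 3))
(2, 2, R3, (2, 3))
(2, 3, R3, (2, 3))
(3, 0, R3, (2, 3))
(3, 0, R4, (0, 3))
(3, 1, R3, (2, 3))
(3, 2, R3, (2, 3))
(3, 3, R3, (2, 3))
(4, 0, R3, (2, 3))
(4, 1, R3, (2, 3))
(4, 2, R3, (2, 3))
(4, 3, R3, (2, 3))
(5, 0, R1, (0, 1))
(5, 0, R2, (0, 2))
(5, 0, R2, (1, 2))
(5, 0, R3, (2, 3))
(5, 0, R4, (0, 3))
(5, 1, R3, (2, 3))
(5, 2, R3, (2, 3))
(5, 3, R3, (2, 3))
(6, 0, R4, (0, 2))
(6, 0, R7, (2,))
(7, 0, R1, (0, 3))
(7, 0, R2, (1, 2))
(7, 0, R3, (2, 3))
(7, 0, R8, (0, 3))
(7, 1, R3, (2, 3))
(7, 2, R3, (2, 3))
(7, 3, R3, (2, 3))
(8, 0, R1, (1, 2))
(8, 0, R3, (2, 3))
(8, 1, R3, (2, 3))
(8, 2, R3, (2, 3))
(8, 3, R3, (2, 3))
(8, 3, R6, (0, 3))

bar 0: v0=E3 v1=E4 v2=B4 v3=G4 downbeat m3
bar 1: v0=C3 v1=C4 v2=E4 v3=E4 downbeat M3
bar 2: v0=D3 v1=D4 v2=E4 v3=C4 downbeat m7
bar 3: v0=E3 v1=C4 v2=G4 v3=D4 downbeat m7
bar 4: v0=F3 v1=C4 v2=A4 v3=C4 downbeat P5
bar 5: v0=A3 v1=E4 v2=E5 v3=G4 downbeat m7
bar 6: v0=G3 v1=B3 v2=F4 v3=G4 downbeat P8
bar 7: v0=F3 v1=D4 v2=A4 v3=F4 downbeat P8
bar 8: v0=E3 v1=E4 v2=B4 v3=G4 downbeat m3
  -> R3 @ bar 0 tick 0 v(2, 3): B4 above G4
  -> R5 @ bar 0 tick 0 v(0, 3): opens on m3
  -> R3 @ bar 0 tick 1 v(2, 3): B4 above G4
  -> R3 @ bar 0 tick 2 v(2, 3): B4 above G4
  -> R3 @ bar 0 tick 3 v(2, 3): B4 above G4
  -> R1 @ bar 1 tick 0 v(0, 1): E3/E4 P8 -> C3/C4 P8 similar
  -> R2 @ bar 1 tick 0 v(2, 3): B4/G4 M3 -> E4/E4 P1 similar
  -> R1 @ bar 2 tick 0 v(0, 1): C3/C4 P8 -> D3/D4 P8 similar
  -> R3 @ bar 2 tick 0 v(2, 3): E4 above C4
  -> R4 @ bar 2 tick 0 v(0, 2): D3/E4 M2 untreated
  -> R4 @ bar 2 tick 0 v(0, 3): D3/C4 m7 untreated
  -> R3 @ bar 2 tick 1 v(2, 3): E4 above C4
  -> R3 @ bar 2 tick 2 v(2, 3): E4 above C4
  -> R3 @ bar 2 tick 3 v(2, 3): E4 above C4
  -> R3 @ bar 3 tick 0 v(2, 3): G4 above D4
  -> R4 @ bar 3 tick 0 v(0, 3): E3/D4 m7 untreated
  -> R3 @ bar 3 tick 1 v(2, 3): G4 above D4
  -> R3 @ bar 3 tick 2 v(2, 3): G4 above D4
  -> R3 @ bar 3 tick 3 v(2, 3): G4 above D4
  -> R3 @ bar 4 tick 0 v(2, 3): A4 above C4
  -> R3 @ bar 4 tick 1 v(2, 3): A4 above C4
  -> R3 @ bar 4 tick 2 v(2, 3): A4 above C4
  -> R3 @ bar 4 tick 3 v(2, 3): A4 above C4
  -> R1 @ bar 5 tick 0 v(0, 1): F3/C4 P5 -> A3/E4 P5 similar
  -> R2 @ bar 5 tick 0 v(0, 2): F3/A4 M3 -> A3/E5 P5 similar
  -> R2 @ bar 5 tick 0 v(1, 2): C4/A4 M6 -> E4/E5 P8 similar
  -> R3 @ bar 5 tick 0 v(2, 3): E5 above G4
  -> R4 @ bar 5 tick 0 v(0, 3): A3/G4 m7 untreated
  -> R3 @ bar 5 tick 1 v(2, 3): E5 above G4
  -> R3 @ bar 5 tick 2 v(2, 3): E5 above G4
  -> R3 @ bar 5 tick 3 v(2, 3): E5 above G4
  -> R4 @ bar 6 tick 0 v(0, 2): G3/F4 m7 untreated
  -> R7 @ bar 6 tick 0 v(2,): E5->F4 leap 11st
  -> R1 @ bar 7 tick 0 v(0, 3): G3/G4 P8 -> F3/F4 P8 similar
  -> R2 @ bar 7 tick 0 v(1, 2): B3/F4 TT -> D4/A4 P5 similar
  -> R3 @ bar 7 tick 0 v(2, 3): A4 above F4
  -> R8 @ bar 7 tick 0 v(0, 3): penult P8 not 3rd/6th
  -> R3 @ bar 7 tick 1 v(2, 3): A4 above F4
  -> R3 @ bar 7 tick 2 v(2, 3): A4 above F4
  -> R3 @ bar 7 tick 3 v(2, 3): A4 above F4
  -> R1 @ bar 8 tick 0 v(1, 2): D4/A4 P5 -> E4/B4 P5 similar
  -> R3 @ bar 8 tick 0 v(2, 3): B4 above G4
  -> R3 @ bar 8 tick 1 v(2, 3): B4 above G4
  -> R3 @ bar 8 tick 2 v(2, 3): B4 above G4
  -> R3 @ bar 8 tick 3 v(2, 3): B4 above G4
  -> R6 @ bar 8 tick 3 v(0, 3): closes on m3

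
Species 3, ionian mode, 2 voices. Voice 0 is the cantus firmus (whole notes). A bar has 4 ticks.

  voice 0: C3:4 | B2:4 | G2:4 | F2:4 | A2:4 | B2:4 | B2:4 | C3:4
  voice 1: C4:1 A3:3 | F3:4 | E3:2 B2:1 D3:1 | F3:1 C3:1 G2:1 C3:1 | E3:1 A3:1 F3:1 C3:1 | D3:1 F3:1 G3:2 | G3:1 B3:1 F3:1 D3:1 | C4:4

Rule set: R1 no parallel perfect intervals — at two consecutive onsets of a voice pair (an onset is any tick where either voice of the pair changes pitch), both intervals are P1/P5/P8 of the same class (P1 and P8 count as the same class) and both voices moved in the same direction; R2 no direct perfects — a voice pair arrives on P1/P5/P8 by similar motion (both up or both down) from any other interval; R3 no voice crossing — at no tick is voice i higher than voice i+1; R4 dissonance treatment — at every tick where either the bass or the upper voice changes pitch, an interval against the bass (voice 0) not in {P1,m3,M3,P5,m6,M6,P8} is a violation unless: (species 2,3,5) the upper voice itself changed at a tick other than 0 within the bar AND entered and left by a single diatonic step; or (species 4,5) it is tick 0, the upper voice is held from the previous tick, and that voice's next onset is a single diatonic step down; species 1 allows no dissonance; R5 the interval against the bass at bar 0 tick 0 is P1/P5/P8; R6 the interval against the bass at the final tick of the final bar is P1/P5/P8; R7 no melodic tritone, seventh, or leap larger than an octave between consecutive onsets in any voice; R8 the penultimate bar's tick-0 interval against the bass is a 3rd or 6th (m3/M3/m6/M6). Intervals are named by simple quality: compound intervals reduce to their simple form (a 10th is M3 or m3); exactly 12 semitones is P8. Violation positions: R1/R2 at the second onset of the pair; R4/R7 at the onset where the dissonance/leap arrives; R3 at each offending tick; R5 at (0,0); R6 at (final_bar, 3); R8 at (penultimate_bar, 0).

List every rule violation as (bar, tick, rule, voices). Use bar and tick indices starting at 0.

(1, 0, R4, (0, 1))
(3, 2, R4, (0, 1))
(4, 0, R1, (0, 1))
(5, 1, R4, (0, 1))
(6, 2, R4, (0, 1))
(6, 2, R7, (1,))
(7, 0, R2, (0, 1))
(7, 0, R7, (1,))

bar 0: v0=C3 v1=C4 downbeat P8
bar 1: v0=B2 v1=F3 downbeat TT
bar 2: v0=G2 v1=E3 downbeat M6
bar 3: v0=F2 v1=F3 downbeat P8
bar 4: v0=A2 v1=E3 downbeat P5
bar 5: v0=B2 v1=D3 downbeat m3
bar 6: v0=B2 v1=G3 downbeat m6
bar 7: v0=C3 v1=C4 downbeat P8
  -> R4 @ bar 1 tick 0 v(0, 1): B2/F3 TT untreated
  -> R4 @ bar 3 tick 2 v(0, 1): F2/G2 M2 untreated
  -> R1 @ bar 4 tick 0 v(0, 1): F2/C3 P5 -> A2/E3 P5 similar
  -> R4 @ bar 5 tick 1 v(0, 1): B2/F3 TT untreated
  -> R4 @ bar 6 tick 2 v(0, 1): B2/F3 TT untreated
  -> R7 @ bar 6 tick 2 v(1,): B3->F3 leap 6st
  -> R2 @ bar 7 tick 0 v(0, 1): B2/D3 m3 -> C3/C4 P8 similar
  -> R7 @ bar 7 tick 0 v(1,): D3->C4 leap 10st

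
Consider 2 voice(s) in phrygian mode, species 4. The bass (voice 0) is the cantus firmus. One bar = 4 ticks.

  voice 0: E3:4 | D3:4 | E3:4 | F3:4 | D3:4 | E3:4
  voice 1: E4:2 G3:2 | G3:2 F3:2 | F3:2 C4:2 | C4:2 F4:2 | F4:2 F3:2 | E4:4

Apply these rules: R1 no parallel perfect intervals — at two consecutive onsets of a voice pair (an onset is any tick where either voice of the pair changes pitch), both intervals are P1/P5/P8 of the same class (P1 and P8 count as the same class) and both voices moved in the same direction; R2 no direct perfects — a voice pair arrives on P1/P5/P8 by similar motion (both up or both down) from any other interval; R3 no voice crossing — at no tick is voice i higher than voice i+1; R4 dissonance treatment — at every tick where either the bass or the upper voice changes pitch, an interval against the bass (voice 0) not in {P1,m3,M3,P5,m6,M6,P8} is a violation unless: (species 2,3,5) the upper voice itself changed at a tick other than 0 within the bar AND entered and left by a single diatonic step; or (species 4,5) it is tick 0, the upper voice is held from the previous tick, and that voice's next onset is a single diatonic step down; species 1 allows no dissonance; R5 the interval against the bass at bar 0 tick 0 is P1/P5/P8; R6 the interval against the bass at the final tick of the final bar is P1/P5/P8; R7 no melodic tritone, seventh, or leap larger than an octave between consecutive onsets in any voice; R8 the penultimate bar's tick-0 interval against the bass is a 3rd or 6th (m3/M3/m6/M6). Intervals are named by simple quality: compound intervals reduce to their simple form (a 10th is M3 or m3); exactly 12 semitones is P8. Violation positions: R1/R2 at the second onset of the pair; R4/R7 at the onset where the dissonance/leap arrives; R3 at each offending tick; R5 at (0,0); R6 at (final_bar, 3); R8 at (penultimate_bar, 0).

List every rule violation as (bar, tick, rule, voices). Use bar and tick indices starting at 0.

bar 0: v0=E3 v1=E4 downbeat P8
bar 1: v0=D3 v1=G3 downbeat P4
bar 2: v0=E3 v1=F3 downbeat m2
bar 3: v0=F3 v1=C4 downbeat P5
bar 4: v0=D3 v1=F4 downbeat m3
bar 5: v0=E3 v1=E4 downbeat P8
  -> R4 @ bar 2 tick 0 v(0, 1): E3/F3 m2 untreated
  -> R2 @ bar 5 tick 0 v(0, 1): D3/F3 m3 -> E3/E4 P8 similar
  -> R7 @ bar 5 tick 0 v(1,): F3->E4 leap 11st

(2, 0, R4, (0, 1))
(5, 0, R2, (0, 1))
(5, 0, R7, (1,))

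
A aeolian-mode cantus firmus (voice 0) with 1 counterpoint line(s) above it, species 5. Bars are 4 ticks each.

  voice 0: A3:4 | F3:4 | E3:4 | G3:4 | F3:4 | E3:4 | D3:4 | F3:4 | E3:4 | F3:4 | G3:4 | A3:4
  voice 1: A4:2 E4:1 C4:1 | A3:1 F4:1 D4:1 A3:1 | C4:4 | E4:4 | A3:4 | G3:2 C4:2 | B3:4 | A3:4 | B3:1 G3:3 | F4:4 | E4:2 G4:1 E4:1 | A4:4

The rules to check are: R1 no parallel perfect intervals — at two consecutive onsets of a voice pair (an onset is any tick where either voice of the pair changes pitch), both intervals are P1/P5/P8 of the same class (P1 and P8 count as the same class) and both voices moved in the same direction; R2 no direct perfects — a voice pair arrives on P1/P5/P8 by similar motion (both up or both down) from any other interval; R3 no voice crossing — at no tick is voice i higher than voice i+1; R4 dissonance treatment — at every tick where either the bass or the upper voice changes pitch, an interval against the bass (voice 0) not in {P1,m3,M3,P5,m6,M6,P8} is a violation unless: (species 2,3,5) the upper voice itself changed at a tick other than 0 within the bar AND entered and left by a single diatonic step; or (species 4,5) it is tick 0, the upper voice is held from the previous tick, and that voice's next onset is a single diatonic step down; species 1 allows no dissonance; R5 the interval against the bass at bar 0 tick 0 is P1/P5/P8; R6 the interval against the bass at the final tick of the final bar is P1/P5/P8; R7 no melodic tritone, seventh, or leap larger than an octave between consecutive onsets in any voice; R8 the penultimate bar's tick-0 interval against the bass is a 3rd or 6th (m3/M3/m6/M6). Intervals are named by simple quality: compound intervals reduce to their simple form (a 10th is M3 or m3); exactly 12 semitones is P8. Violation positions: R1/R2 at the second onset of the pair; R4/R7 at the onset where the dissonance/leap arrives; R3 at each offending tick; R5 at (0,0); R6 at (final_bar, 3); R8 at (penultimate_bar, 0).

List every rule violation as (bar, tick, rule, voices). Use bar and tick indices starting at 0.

(9, 0, R2, (0, 1))
(9, 0, R7, (1,))
(11, 0, R2, (0, 1))

bar 0: v0=A3 v1=A4 downbeat P8
bar 1: v0=F3 v1=A3 downbeat M3
bar 2: v0=E3 v1=C4 downbeat m6
bar 3: v0=G3 v1=E4 downbeat M6
bar 4: v0=F3 v1=A3 downbeat M3
bar 5: v0=E3 v1=G3 downbeat m3
bar 6: v0=D3 v1=B3 downbeat M6
bar 7: v0=F3 v1=A3 downbeat M3
bar 8: v0=E3 v1=B3 downbeat P5
bar 9: v0=F3 v1=F4 downbeat P8
bar 10: v0=G3 v1=E4 downbeat M6
bar 11: v0=A3 v1=A4 downbeat P8
  -> R2 @ bar 9 tick 0 v(0, 1): E3/G3 m3 -> F3/F4 P8 similar
  -> R7 @ bar 9 tick 0 v(1,): G3->F4 leap 10st
  -> R2 @ bar 11 tick 0 v(0, 1): G3/E4 M6 -> A3/A4 P8 similar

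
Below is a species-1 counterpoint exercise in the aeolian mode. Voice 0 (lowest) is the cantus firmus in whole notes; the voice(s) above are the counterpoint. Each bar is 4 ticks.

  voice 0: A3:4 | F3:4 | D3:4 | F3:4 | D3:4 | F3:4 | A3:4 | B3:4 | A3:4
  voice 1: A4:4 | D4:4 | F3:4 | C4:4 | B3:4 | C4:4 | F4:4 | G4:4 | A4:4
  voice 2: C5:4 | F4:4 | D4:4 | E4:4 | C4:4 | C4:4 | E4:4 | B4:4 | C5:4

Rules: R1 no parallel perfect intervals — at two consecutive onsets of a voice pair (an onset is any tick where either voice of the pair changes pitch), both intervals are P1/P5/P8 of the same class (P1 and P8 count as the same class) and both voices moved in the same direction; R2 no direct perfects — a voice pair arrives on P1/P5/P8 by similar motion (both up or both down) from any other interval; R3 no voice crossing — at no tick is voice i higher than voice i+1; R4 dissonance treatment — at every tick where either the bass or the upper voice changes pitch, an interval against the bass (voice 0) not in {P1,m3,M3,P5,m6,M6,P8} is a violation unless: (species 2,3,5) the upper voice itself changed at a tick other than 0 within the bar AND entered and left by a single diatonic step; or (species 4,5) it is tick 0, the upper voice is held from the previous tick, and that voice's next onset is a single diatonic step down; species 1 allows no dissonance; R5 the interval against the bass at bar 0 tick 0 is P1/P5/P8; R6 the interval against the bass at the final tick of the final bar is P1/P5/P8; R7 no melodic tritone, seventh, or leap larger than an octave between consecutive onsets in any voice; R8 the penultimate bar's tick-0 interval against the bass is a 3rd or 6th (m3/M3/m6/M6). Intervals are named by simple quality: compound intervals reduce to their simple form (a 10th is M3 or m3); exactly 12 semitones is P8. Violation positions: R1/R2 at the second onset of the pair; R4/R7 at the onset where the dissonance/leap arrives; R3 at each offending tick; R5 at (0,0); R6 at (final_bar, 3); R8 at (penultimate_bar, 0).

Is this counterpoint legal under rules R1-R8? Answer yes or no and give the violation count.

No (15 violations)

bar 0: v0=A3 v1=A4 v2=C5 (m3)
bar 1: v0=F3 v1=D4 v2=F4 (P8)
bar 2: v0=D3 v1=F3 v2=D4 (P8)
bar 3: v0=F3 v1=C4 v2=E4 (M7)
bar 4: v0=D3 v1=B3 v2=C4 (m7)
bar 5: v0=F3 v1=C4 v2=C4 (P5)
bar 6: v0=A3 v1=F4 v2=E4 (P5)
bar 7: v0=B3 v1=G4 v2=B4 (P8)
bar 8: v0=A3 v1=A4 v2=C5 (m3)
  R5 @ bar0.0: opens on m3
  R2 @ bar1.0: A3/C5 m3 -> F3/F4 P8 similar
  R1 @ bar2.0: F3/F4 P8 -> D3/D4 P8 similar
  R2 @ bar3.0: D3/F3 m3 -> F3/C4 P5 similar
  R4 @ bar3.0: F3/E4 M7 untreated
  R4 @ bar4.0: D3/C4 m7 untreated
  R2 @ bar5.0: D3/B3 M6 -> F3/C4 P5 similar
  R1 @ bar6.0: F3/C4 P5 -> A3/E4 P5 similar
  R3 @ bar6.0: F4 above E4
  R3 @ bar6.1: F4 above E4
  R3 @ bar6.2: F4 above E4
  R3 @ bar6.3: F4 above E4
  R2 @ bar7.0: A3/E4 P5 -> B3/B4 P8 similar
  R8 @ bar7.0: penult P8 not 3rd/6th
  R6 @ bar8.3: closes on m3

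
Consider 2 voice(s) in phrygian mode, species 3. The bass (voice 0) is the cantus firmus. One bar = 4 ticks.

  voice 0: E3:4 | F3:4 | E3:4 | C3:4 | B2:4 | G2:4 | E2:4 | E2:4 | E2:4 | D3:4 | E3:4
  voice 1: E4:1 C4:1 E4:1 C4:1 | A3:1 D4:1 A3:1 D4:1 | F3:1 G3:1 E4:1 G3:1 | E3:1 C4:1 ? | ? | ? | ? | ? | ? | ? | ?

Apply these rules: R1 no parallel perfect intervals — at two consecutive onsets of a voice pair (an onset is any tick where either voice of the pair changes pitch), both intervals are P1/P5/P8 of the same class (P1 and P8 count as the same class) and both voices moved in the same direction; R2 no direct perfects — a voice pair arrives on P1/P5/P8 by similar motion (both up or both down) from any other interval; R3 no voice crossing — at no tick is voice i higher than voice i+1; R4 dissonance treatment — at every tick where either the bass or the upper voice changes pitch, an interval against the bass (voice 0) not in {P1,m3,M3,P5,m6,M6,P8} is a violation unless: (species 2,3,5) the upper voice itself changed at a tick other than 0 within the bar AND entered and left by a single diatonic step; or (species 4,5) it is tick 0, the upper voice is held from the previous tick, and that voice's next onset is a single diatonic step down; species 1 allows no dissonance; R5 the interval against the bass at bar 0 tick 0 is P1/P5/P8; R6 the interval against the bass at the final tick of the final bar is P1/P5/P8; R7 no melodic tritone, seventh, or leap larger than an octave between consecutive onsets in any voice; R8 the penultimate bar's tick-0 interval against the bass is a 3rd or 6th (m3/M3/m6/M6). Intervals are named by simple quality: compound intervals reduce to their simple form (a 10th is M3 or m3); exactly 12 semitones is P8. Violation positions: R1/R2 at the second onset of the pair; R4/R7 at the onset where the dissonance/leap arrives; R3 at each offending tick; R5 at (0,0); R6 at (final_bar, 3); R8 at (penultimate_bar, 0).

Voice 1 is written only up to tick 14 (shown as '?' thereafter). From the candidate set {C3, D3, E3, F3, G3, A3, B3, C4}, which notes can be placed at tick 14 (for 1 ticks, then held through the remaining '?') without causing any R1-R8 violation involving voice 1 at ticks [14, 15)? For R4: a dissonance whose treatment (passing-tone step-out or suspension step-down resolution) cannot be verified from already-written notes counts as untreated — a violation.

C3: legal
D3: violates R4,R7
E3: legal
F3: violates R4
G3: legal
A3: legal
B3: violates R4
C4: legal

{A3, C3, C4, E3, G3}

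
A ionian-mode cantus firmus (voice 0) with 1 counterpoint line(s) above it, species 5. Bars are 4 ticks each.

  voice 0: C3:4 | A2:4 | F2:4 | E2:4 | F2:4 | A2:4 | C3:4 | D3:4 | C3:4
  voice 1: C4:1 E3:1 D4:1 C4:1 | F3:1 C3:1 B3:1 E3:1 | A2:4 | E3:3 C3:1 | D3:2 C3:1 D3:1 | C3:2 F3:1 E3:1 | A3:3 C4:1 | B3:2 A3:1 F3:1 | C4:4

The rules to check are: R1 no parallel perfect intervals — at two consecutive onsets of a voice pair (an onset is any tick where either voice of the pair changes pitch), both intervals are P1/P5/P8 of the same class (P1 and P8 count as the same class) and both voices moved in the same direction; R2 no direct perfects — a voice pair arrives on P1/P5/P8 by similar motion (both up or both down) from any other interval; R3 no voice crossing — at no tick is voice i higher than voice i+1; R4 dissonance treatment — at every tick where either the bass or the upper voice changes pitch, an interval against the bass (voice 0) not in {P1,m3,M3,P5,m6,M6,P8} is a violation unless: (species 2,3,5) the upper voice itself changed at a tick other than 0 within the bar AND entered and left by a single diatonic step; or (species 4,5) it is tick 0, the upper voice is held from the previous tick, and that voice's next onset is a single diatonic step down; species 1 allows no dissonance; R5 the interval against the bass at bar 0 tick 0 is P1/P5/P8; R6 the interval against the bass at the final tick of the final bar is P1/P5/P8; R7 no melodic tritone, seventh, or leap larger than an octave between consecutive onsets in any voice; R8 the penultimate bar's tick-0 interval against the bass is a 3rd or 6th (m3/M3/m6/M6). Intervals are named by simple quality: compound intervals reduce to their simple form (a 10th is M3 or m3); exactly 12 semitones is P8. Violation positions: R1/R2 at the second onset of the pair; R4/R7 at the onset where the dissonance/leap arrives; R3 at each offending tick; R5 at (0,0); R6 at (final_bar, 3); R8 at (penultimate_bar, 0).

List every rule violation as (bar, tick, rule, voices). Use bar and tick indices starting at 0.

bar 0: v0=C3 v1=C4 downbeat P8
bar 1: v0=A2 v1=F3 downbeat m6
bar 2: v0=F2 v1=A2 downbeat M3
bar 3: v0=E2 v1=E3 downbeat P8
bar 4: v0=F2 v1=D3 downbeat M6
bar 5: v0=A2 v1=C3 downbeat m3
bar 6: v0=C3 v1=A3 downbeat M6
bar 7: v0=D3 v1=B3 downbeat M6
bar 8: v0=C3 v1=C4 downbeat P8
  -> R4 @ bar 0 tick 2 v(0, 1): C3/D4 M2 untreated
  -> R7 @ bar 0 tick 2 v(1,): E3->D4 leap 10st
  -> R4 @ bar 1 tick 2 v(0, 1): A2/B3 M2 untreated
  -> R7 @ bar 1 tick 2 v(1,): C3->B3 leap 11st

(0, 2, R4, (0, 1))
(0, 2, R7, (1,))
(1, 2, R4, (0, 1))
(1, 2, R7, (1,))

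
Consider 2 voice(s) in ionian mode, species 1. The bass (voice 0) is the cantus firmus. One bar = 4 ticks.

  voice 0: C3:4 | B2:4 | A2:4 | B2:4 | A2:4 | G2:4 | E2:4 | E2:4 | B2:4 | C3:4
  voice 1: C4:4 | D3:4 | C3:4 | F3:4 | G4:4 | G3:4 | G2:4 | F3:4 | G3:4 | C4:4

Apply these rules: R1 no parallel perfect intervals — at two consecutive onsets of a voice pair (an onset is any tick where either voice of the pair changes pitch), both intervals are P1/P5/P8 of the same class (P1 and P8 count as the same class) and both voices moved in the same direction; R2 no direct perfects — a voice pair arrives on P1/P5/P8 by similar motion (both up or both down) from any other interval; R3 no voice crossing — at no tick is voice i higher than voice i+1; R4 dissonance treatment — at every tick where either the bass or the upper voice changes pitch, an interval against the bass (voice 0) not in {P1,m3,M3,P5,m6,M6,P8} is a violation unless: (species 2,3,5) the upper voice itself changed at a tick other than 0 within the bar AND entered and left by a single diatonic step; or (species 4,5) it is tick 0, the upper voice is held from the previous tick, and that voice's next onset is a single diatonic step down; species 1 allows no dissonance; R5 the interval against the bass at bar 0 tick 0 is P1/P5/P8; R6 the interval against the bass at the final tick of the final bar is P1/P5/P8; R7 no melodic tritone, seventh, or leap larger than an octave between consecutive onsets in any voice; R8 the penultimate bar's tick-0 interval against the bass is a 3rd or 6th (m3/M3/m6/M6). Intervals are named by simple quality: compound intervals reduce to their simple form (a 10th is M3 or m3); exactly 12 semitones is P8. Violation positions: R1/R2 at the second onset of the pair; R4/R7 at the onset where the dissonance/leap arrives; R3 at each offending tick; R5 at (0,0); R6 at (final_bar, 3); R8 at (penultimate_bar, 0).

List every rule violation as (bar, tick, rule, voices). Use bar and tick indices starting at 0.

(1, 0, R7, (1,))
(3, 0, R4, (0, 1))
(4, 0, R4, (0, 1))
(4, 0, R7, (1,))
(5, 0, R2, (0, 1))
(7, 0, R4, (0, 1))
(7, 0, R7, (1,))
(9, 0, R2, (0, 1))

bar 0: v0=C3 v1=C4 downbeat P8
bar 1: v0=B2 v1=D3 downbeat m3
bar 2: v0=A2 v1=C3 downbeat m3
bar 3: v0=B2 v1=F3 downbeat TT
bar 4: v0=A2 v1=G4 downbeat m7
bar 5: v0=G2 v1=G3 downbeat P8
bar 6: v0=E2 v1=G2 downbeat m3
bar 7: v0=E2 v1=F3 downbeat m2
bar 8: v0=B2 v1=G3 downbeat m6
bar 9: v0=C3 v1=C4 downbeat P8
  -> R7 @ bar 1 tick 0 v(1,): C4->D3 leap 10st
  -> R4 @ bar 3 tick 0 v(0, 1): B2/F3 TT untreated
  -> R4 @ bar 4 tick 0 v(0, 1): A2/G4 m7 untreated
  -> R7 @ bar 4 tick 0 v(1,): F3->G4 leap 14st
  -> R2 @ bar 5 tick 0 v(0, 1): A2/G4 m7 -> G2/G3 P8 similar
  -> R4 @ bar 7 tick 0 v(0, 1): E2/F3 m2 untreated
  -> R7 @ bar 7 tick 0 v(1,): G2->F3 leap 10st
  -> R2 @ bar 9 tick 0 v(0, 1): B2/G3 m6 -> C3/C4 P8 similar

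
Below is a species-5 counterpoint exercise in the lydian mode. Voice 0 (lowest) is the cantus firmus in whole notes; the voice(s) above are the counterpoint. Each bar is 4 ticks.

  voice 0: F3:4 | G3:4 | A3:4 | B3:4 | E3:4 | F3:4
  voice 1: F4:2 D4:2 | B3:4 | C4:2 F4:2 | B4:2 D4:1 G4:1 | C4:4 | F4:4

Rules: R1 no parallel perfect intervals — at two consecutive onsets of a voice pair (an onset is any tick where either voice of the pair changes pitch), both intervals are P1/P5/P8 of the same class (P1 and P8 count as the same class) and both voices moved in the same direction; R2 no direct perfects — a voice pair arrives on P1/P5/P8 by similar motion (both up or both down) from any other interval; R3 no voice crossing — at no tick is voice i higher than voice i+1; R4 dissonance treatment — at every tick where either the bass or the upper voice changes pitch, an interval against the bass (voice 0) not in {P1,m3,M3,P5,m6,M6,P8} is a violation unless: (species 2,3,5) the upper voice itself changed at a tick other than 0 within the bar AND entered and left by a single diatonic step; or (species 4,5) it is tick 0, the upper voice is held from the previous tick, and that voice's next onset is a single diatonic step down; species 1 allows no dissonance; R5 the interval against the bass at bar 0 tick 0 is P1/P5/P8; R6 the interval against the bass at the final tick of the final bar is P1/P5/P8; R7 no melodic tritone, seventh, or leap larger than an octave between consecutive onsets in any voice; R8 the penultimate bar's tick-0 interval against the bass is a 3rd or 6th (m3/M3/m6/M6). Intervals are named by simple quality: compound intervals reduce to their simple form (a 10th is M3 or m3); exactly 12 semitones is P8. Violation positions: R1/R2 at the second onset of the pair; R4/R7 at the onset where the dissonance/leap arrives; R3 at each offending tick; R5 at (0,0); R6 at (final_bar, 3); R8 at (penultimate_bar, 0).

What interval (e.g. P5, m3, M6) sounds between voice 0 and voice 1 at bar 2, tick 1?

voice 0=A3 voice 1=C4 -> m3

m3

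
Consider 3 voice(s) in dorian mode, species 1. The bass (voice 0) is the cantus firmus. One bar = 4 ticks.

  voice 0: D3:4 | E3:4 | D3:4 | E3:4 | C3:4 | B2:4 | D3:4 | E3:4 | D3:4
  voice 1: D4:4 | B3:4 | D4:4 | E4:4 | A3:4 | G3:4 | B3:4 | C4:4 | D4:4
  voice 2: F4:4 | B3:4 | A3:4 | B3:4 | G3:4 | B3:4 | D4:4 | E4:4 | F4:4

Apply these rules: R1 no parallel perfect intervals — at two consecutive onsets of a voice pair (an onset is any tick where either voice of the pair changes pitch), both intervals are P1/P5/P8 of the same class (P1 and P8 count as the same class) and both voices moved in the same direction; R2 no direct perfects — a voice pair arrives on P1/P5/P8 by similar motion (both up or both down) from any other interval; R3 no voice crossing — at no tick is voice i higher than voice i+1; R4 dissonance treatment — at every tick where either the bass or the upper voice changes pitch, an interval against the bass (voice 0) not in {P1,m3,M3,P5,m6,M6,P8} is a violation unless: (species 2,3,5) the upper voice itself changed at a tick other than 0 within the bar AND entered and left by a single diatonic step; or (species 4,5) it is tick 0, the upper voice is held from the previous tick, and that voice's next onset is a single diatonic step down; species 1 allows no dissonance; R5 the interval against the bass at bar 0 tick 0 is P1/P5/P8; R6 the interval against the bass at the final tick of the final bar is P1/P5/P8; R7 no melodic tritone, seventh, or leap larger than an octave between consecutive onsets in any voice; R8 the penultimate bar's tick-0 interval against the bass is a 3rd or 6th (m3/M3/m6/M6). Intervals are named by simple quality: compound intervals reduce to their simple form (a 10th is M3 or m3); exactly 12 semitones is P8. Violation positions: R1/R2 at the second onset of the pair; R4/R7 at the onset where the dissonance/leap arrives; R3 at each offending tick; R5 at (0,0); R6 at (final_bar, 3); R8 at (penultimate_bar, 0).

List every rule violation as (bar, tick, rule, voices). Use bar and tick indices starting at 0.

bar 0: v0=D3 v1=D4 v2=F4 downbeat m3
bar 1: v0=E3 v1=B3 v2=B3 downbeat P5
bar 2: v0=D3 v1=D4 v2=A3 downbeat P5
bar 3: v0=E3 v1=E4 v2=B3 downbeat P5
bar 4: v0=C3 v1=A3 v2=G3 downbeat P5
bar 5: v0=B2 v1=G3 v2=B3 downbeat P8
bar 6: v0=D3 v1=B3 v2=D4 downbeat P8
bar 7: v0=E3 v1=C4 v2=E4 downbeat P8
bar 8: v0=D3 v1=D4 v2=F4 downbeat m3
  -> R5 @ bar 0 tick 0 v(0, 2): opens on m3
  -> R2 @ bar 1 tick 0 v(1, 2): D4/F4 m3 -> B3/B3 P1 similar
  -> R7 @ bar 1 tick 0 v(2,): F4->B3 leap 6st
  -> R1 @ bar 2 tick 0 v(0, 2): E3/B3 P5 -> D3/A3 P5 similar
  -> R3 @ bar 2 tick 0 v(1, 2): D4 above A3
  -> R3 @ bar 2 tick 1 v(1, 2): D4 above A3
  -> R3 @ bar 2 tick 2 v(1, 2): D4 above A3
  -> R3 @ bar 2 tick 3 v(1, 2): D4 above A3
  -> R1 @ bar 3 tick 0 v(0, 1): D3/D4 P8 -> E3/E4 P8 similar
  -> R1 @ bar 3 tick 0 v(0, 2): D3/A3 P5 -> E3/B3 P5 similar
  -> R3 @ bar 3 tick 0 v(1, 2): E4 above B3
  -> R3 @ bar 3 tick 1 v(1, 2): E4 above B3
  -> R3 @ bar 3 tick 2 v(1, 2): E4 above B3
  -> R3 @ bar 3 tick 3 v(1, 2): E4 above B3
  -> R1 @ bar 4 tick 0 v(0, 2): E3/B3 P5 -> C3/G3 P5 similar
  -> R3 @ bar 4 tick 0 v(1, 2): A3 above G3
  -> R3 @ bar 4 tick 1 v(1, 2): A3 above G3
  -> R3 @ bar 4 tick 2 v(1, 2): A3 above G3
  -> R3 @ bar 4 tick 3 v(1, 2): A3 above G3
  -> R1 @ bar 6 tick 0 v(0, 2): B2/B3 P8 -> D3/D4 P8 similar
  -> R1 @ bar 7 tick 0 v(0, 2): D3/D4 P8 -> E3/E4 P8 similar
  -> R8 @ bar 7 tick 0 v(0, 2): penult P8 not 3rd/6th
  -> R6 @ bar 8 tick 3 v(0, 2): closes on m3

(0, 0, R5, (0, 2))
(1, 0, R2, (1, 2))
(1, 0, R7, (2,))
(2, 0, R1, (0, 2))
(2, 0, R3, (1, 2))
(2, 1, R3, (1, 2))
(2, 2, R3, (1, 2))
(2, 3, R3, (1, 2))
(3, 0, R1, (0, 1))
(3, 0, R1, (0, 2))
(3, 0, R3, (1, 2))
(3, 1, R3, (1, 2))
(3, 2, R3, (1, 2))
(3, 3, R3, (1, 2))
(4, 0, R1, (0, 2))
(4, 0, R3, (1, 2))
(4, 1, R3, (1, 2))
(4, 2, R3, (1, 2))
(4, 3, R3, (1, 2))
(6, 0, R1, (0, 2))
(7, 0, R1, (0, 2))
(7, 0, R8, (0, 2))
(8, 3, R6, (0, 2))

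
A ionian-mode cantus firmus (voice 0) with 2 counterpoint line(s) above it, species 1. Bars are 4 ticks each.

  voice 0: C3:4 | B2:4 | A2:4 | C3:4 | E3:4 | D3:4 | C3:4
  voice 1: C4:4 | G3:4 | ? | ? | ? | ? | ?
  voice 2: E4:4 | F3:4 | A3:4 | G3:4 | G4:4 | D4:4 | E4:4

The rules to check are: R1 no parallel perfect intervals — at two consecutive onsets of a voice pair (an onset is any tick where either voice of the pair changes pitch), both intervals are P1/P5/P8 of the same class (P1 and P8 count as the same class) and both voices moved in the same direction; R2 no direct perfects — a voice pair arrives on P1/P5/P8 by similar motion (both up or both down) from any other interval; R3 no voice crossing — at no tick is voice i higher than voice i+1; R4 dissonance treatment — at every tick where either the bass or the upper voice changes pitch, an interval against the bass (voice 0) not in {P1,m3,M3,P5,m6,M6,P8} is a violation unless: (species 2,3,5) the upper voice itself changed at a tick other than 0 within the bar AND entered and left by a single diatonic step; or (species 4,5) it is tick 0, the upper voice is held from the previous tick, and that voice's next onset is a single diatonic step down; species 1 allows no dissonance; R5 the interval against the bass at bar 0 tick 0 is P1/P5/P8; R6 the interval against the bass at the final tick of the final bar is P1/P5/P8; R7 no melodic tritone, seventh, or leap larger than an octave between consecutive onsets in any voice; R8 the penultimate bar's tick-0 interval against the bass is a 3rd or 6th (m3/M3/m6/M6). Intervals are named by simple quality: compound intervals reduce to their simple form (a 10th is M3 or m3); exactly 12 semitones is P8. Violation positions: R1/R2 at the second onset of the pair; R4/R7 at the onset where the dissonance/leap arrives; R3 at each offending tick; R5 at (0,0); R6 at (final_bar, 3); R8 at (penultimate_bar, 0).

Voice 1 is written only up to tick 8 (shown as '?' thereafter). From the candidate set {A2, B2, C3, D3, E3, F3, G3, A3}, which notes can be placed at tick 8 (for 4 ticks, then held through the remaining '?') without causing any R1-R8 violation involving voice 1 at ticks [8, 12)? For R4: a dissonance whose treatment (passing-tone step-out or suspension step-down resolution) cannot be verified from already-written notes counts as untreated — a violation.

{C3, F3}

A2: violates R2,R7
B2: violates R4
C3: legal
D3: violates R4
E3: violates R2
F3: legal
G3: violates R4
A3: violates R2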